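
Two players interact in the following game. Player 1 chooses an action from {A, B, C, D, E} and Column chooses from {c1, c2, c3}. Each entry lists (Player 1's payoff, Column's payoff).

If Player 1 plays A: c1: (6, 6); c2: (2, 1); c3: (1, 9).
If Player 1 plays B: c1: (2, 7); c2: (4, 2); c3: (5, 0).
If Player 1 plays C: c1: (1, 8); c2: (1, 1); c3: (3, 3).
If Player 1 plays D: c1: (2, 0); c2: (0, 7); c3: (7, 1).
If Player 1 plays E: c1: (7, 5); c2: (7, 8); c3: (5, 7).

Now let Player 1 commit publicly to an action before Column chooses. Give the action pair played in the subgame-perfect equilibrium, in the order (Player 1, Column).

Column best-responds to each possible Player 1 move:
- A: BR = c3, leader payoff 1.
- B: BR = c1, leader payoff 2.
- C: BR = c1, leader payoff 1.
- D: BR = c2, leader payoff 0.
- E: BR = c2, leader payoff 7.
Maximizing over 1, 2, 1, 0, 7, Player 1 chooses E. Subgame-perfect outcome: (E, c2) with payoffs (7, 8).

(E, c2)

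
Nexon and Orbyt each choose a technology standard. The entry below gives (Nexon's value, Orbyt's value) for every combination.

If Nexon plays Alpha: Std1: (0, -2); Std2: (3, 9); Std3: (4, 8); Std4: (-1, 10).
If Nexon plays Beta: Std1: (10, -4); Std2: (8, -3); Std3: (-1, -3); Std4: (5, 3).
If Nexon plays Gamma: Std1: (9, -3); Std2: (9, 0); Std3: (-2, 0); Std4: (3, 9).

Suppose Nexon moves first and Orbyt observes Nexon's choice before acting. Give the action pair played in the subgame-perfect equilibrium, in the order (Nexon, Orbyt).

Backward induction with Nexon moving first.
- Alpha: BR = Std4, leader payoff -1.
- Beta: BR = Std4, leader payoff 5.
- Gamma: BR = Std4, leader payoff 3.
Among -1, 5, 3, the best is 5 at Beta. Subgame-perfect outcome: (Beta, Std4) with payoffs (5, 3).

(Beta, Std4)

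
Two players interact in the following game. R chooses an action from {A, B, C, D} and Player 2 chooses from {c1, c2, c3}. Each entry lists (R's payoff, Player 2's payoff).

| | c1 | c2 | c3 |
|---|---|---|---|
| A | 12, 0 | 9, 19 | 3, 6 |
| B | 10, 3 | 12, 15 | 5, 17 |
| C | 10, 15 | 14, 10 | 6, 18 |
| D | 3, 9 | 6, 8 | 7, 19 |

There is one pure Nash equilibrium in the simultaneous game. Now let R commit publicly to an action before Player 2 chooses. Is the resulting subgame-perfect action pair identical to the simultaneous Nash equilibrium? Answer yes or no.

no

Backward induction with R moving first.
- A → Player 2 plays c2 (best of 0, 19, 6); R gets 9.
- B → Player 2 plays c3 (best of 3, 15, 17); R gets 5.
- C → Player 2 plays c3 (best of 15, 10, 18); R gets 6.
- D → Player 2 plays c3 (best of 9, 8, 19); R gets 7.
Among 9, 5, 6, 7, the best is 9 at A. Subgame-perfect outcome: (A, c2) with payoffs (9, 19).
Now find the simultaneous Nash equilibrium.
R's best replies: c1→A; c2→C; c3→D.
Player 2's best replies: A→c2; B→c3; C→c3; D→c3.
The unique mutual best reply is (D, c3), giving (7, 19).
Sequential outcome (A, c2) differs from the Nash profile (D, c3).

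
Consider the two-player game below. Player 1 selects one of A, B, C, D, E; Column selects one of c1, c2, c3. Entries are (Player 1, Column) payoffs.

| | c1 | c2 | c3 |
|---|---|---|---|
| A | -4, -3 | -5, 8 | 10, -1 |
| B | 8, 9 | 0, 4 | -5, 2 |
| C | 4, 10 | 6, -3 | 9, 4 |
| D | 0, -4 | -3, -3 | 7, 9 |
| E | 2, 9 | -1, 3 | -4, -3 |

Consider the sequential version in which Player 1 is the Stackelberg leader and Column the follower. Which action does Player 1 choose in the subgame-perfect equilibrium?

Column best-responds to each possible Player 1 move:
- A → Column plays c2 (best of -3, 8, -1); Player 1 gets -5.
- B → Column plays c1 (best of 9, 4, 2); Player 1 gets 8.
- C → Column plays c1 (best of 10, -3, 4); Player 1 gets 4.
- D → Column plays c3 (best of -4, -3, 9); Player 1 gets 7.
- E → Column plays c1 (best of 9, 3, -3); Player 1 gets 2.
Among -5, 8, 4, 7, 2, the best is 8 at B. Subgame-perfect outcome: (B, c1) with payoffs (8, 9).

B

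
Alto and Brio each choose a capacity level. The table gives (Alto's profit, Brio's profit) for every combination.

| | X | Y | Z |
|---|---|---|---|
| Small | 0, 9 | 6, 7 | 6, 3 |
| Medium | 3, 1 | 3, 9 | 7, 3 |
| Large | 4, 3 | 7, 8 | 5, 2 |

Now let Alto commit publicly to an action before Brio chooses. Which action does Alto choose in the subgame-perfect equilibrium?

Large

Work backward from Brio's decision.
- Small: Brio compares 9, 7, 3 and picks X; Alto would get 0.
- Medium: Brio compares 1, 9, 3 and picks Y; Alto would get 3.
- Large: Brio compares 3, 8, 2 and picks Y; Alto would get 7.
Among 0, 3, 7, the best is 7 at Large. Subgame-perfect outcome: (Large, Y) with payoffs (7, 8).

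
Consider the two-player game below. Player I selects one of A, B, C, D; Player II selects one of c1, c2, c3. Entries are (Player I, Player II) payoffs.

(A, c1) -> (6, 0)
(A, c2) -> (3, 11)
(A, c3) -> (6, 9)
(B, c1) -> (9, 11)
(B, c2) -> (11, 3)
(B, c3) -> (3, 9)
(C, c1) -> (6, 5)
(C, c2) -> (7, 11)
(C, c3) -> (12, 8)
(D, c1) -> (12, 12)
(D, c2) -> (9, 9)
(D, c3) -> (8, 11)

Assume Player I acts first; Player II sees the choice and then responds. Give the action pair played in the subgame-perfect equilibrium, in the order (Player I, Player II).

(D, c1)

Backward induction with Player I moving first.
- A: BR = c2, leader payoff 3.
- B: BR = c1, leader payoff 9.
- C: BR = c2, leader payoff 7.
- D: BR = c1, leader payoff 12.
Player I's induced payoffs are 3, 9, 7, 12, so Player I commits to D. Subgame-perfect outcome: (D, c1) with payoffs (12, 12).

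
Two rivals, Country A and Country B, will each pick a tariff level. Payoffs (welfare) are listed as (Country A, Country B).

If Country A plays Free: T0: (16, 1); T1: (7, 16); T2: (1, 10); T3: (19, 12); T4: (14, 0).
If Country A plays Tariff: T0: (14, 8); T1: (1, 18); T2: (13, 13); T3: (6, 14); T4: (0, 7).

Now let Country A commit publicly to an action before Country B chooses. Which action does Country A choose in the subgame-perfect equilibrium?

Backward induction with Country A moving first.
- Free: Country B compares 1, 16, 10, 12, 0 and picks T1; Country A would get 7.
- Tariff: Country B compares 8, 18, 13, 14, 7 and picks T1; Country A would get 1.
Country A's induced payoffs are 7, 1, so Country A commits to Free. Subgame-perfect outcome: (Free, T1) with payoffs (7, 16).

Free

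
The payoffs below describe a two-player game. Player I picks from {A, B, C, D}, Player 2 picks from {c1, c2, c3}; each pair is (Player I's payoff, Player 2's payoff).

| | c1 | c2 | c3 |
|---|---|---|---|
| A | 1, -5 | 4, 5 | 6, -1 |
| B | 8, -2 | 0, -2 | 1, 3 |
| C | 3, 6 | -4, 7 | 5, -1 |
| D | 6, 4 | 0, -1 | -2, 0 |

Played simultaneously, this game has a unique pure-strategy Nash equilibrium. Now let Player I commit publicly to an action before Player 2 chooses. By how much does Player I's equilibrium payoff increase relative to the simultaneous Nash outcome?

Solve by backward induction (Player I leads).
- A: Player 2 compares -5, 5, -1 and picks c2; Player I would get 4.
- B: Player 2 compares -2, -2, 3 and picks c3; Player I would get 1.
- C: Player 2 compares 6, 7, -1 and picks c2; Player I would get -4.
- D: Player 2 compares 4, -1, 0 and picks c1; Player I would get 6.
Player I's induced payoffs are 4, 1, -4, 6, so Player I commits to D. Subgame-perfect outcome: (D, c1) with payoffs (6, 4).
For the simultaneous game, intersect best replies.
Player I's best replies: c1→B; c2→A; c3→A.
Player 2's best replies: A→c2; B→c3; C→c2; D→c1.
The unique mutual best reply is (A, c2), giving (4, 5).
Player I's commitment gain: 6 − 4 = 2.

2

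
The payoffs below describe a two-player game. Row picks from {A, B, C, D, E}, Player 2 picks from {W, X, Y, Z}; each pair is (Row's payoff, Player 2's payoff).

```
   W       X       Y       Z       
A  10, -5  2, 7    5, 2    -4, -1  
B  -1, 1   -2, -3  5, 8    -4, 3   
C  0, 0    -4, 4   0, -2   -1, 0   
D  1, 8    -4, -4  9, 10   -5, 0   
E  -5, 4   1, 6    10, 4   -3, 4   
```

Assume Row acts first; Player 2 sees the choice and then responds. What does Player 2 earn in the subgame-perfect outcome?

Player 2 best-responds to each possible Row move:
- A: BR = X, leader payoff 2.
- B: BR = Y, leader payoff 5.
- C: BR = X, leader payoff -4.
- D: BR = Y, leader payoff 9.
- E: BR = X, leader payoff 1.
Maximizing over 2, 5, -4, 9, 1, Row chooses D. Subgame-perfect outcome: (D, Y) with payoffs (9, 10).

10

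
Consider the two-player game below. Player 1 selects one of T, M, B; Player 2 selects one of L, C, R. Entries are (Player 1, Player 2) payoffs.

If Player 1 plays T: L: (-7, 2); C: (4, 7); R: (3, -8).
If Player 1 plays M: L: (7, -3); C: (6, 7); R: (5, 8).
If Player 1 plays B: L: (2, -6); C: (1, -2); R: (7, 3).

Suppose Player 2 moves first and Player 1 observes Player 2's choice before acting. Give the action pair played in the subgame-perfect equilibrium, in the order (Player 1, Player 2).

Player 1 best-responds to each possible Player 2 move:
- L: BR = M, leader payoff -3.
- C: BR = M, leader payoff 7.
- R: BR = B, leader payoff 3.
Among -3, 7, 3, the best is 7 at C. Subgame-perfect outcome: (M, C) with payoffs (6, 7).

(M, C)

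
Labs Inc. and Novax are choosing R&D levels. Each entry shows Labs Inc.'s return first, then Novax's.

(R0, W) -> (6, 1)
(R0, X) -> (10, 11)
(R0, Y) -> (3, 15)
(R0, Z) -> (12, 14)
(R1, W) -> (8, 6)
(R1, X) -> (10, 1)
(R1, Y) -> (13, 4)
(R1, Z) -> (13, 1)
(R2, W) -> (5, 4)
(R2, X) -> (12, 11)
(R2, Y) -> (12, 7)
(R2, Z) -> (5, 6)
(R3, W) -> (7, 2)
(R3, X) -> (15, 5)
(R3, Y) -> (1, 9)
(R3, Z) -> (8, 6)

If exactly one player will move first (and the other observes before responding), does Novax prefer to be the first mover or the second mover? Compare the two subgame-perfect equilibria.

second

If Labs Inc. leads: Novax's best replies are R0→Y, R1→W, R2→X, R3→Y; Labs Inc.'s induced payoffs 3, 8, 12, 1; outcome (R2, X), payoffs (12, 11).
If Novax leads: Labs Inc.'s best replies are W→R1, X→R3, Y→R1, Z→R1; Novax's induced payoffs 6, 5, 4, 1; outcome (R1, W), payoffs (8, 6).
Novax gets 6 moving first and 11 moving second, so Novax prefers to move second.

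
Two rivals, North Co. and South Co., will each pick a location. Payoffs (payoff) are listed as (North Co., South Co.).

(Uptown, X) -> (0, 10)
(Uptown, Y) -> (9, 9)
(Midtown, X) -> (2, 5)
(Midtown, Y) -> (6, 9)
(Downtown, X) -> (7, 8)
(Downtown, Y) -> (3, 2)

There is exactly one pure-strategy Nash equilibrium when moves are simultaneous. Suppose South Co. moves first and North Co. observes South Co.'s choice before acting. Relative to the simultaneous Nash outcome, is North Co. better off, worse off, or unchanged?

Work backward from North Co.'s decision.
- X: North Co. compares 0, 2, 7 and picks Downtown; South Co. would get 8.
- Y: North Co. compares 9, 6, 3 and picks Uptown; South Co. would get 9.
Maximizing over 8, 9, South Co. chooses Y. Subgame-perfect outcome: (Uptown, Y) with payoffs (9, 9).
Under simultaneous play:
North Co.'s best replies: X→Downtown; Y→Uptown.
South Co.'s best replies: Uptown→X; Midtown→Y; Downtown→X.
Only (Downtown, X) has each player best-responding; Nash payoffs (7, 8).
North Co. earns 9 sequentially versus 7 at the Nash outcome: better off.

better off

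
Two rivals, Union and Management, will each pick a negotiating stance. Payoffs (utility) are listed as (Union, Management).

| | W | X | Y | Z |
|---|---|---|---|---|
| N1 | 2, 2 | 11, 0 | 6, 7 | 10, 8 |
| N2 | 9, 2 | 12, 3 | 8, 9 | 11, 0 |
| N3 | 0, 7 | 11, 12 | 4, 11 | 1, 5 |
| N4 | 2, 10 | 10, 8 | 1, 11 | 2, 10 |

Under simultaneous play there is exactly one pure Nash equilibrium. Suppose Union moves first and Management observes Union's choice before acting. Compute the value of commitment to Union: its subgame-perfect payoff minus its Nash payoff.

3

Work backward from Management's decision.
- N1: Management compares 2, 0, 7, 8 and picks Z; Union would get 10.
- N2: Management compares 2, 3, 9, 0 and picks Y; Union would get 8.
- N3: Management compares 7, 12, 11, 5 and picks X; Union would get 11.
- N4: Management compares 10, 8, 11, 10 and picks Y; Union would get 1.
Maximizing over 10, 8, 11, 1, Union chooses N3. Subgame-perfect outcome: (N3, X) with payoffs (11, 12).
Under simultaneous play:
Union's best replies: W→N2; X→N2; Y→N2; Z→N2.
Management's best replies: N1→Z; N2→Y; N3→X; N4→Y.
Only (N2, Y) has each player best-responding; Nash payoffs (8, 9).
Union's commitment gain: 11 − 8 = 3.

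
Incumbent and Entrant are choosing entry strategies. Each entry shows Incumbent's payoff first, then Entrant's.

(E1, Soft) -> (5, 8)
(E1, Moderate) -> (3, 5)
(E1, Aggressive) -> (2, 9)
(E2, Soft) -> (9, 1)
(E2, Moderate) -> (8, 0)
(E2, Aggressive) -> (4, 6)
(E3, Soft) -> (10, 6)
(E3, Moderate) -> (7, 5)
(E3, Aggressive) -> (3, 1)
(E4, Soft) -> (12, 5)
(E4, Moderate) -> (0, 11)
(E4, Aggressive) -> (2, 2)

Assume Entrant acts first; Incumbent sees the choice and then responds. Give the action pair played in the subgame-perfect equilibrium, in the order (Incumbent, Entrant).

Work backward from Incumbent's decision.
- Soft → Incumbent plays E4 (best of 5, 9, 10, 12); Entrant gets 5.
- Moderate → Incumbent plays E2 (best of 3, 8, 7, 0); Entrant gets 0.
- Aggressive → Incumbent plays E2 (best of 2, 4, 3, 2); Entrant gets 6.
Entrant's induced payoffs are 5, 0, 6, so Entrant commits to Aggressive. Subgame-perfect outcome: (E2, Aggressive) with payoffs (4, 6).

(E2, Aggressive)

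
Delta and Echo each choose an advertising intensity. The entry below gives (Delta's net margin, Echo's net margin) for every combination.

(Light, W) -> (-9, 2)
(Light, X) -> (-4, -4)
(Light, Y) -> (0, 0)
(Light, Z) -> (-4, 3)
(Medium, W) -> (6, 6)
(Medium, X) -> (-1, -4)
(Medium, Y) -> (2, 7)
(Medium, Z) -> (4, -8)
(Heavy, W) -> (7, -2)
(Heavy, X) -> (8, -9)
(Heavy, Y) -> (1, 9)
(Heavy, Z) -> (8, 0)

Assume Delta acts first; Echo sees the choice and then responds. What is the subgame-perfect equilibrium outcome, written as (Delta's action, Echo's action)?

(Medium, Y)

Solve by backward induction (Delta leads).
- Light: BR = Z, leader payoff -4.
- Medium: BR = Y, leader payoff 2.
- Heavy: BR = Y, leader payoff 1.
Among -4, 2, 1, the best is 2 at Medium. Subgame-perfect outcome: (Medium, Y) with payoffs (2, 7).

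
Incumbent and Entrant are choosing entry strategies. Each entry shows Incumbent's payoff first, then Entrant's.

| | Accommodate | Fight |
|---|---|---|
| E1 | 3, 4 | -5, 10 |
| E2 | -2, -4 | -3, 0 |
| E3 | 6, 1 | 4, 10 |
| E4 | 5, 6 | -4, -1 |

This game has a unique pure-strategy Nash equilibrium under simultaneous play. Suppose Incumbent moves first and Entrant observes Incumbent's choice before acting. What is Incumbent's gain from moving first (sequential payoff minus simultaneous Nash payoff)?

1

Solve by backward induction (Incumbent leads).
- E1 → Entrant plays Fight (best of 4, 10); Incumbent gets -5.
- E2 → Entrant plays Fight (best of -4, 0); Incumbent gets -3.
- E3 → Entrant plays Fight (best of 1, 10); Incumbent gets 4.
- E4 → Entrant plays Accommodate (best of 6, -1); Incumbent gets 5.
Incumbent's induced payoffs are -5, -3, 4, 5, so Incumbent commits to E4. Subgame-perfect outcome: (E4, Accommodate) with payoffs (5, 6).
Now find the simultaneous Nash equilibrium.
Incumbent's best replies: Accommodate→E3; Fight→E3.
Entrant's best replies: E1→Fight; E2→Fight; E3→Fight; E4→Accommodate.
The unique mutual best reply is (E3, Fight), giving (4, 10).
Incumbent's commitment gain: 5 − 4 = 1.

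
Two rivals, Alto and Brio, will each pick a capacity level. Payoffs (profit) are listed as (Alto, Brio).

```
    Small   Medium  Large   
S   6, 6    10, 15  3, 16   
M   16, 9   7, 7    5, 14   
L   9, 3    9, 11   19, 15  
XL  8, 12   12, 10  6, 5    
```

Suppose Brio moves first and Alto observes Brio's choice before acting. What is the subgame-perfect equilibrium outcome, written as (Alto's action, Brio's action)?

(L, Large)

Alto best-responds to each possible Brio move:
- Small → Alto plays M (best of 6, 16, 9, 8); Brio gets 9.
- Medium → Alto plays XL (best of 10, 7, 9, 12); Brio gets 10.
- Large → Alto plays L (best of 3, 5, 19, 6); Brio gets 15.
Among 9, 10, 15, the best is 15 at Large. Subgame-perfect outcome: (L, Large) with payoffs (19, 15).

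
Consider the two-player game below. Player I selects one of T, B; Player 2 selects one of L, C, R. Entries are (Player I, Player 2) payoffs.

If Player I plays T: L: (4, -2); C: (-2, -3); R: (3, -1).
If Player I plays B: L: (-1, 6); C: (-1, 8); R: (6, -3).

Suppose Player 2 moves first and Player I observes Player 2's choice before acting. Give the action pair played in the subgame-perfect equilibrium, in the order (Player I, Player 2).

(B, C)

Work backward from Player I's decision.
- L: Player I compares 4, -1 and picks T; Player 2 would get -2.
- C: Player I compares -2, -1 and picks B; Player 2 would get 8.
- R: Player I compares 3, 6 and picks B; Player 2 would get -3.
Player 2's induced payoffs are -2, 8, -3, so Player 2 commits to C. Subgame-perfect outcome: (B, C) with payoffs (-1, 8).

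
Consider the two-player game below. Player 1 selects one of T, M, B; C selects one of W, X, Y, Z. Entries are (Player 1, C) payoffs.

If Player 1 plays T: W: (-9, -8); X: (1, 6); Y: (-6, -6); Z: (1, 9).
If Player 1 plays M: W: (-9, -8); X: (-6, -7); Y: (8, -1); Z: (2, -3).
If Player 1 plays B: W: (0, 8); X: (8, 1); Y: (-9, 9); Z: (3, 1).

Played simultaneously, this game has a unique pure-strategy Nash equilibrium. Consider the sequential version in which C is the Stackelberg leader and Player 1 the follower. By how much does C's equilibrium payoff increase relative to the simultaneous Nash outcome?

9

Backward induction with C moving first.
- W: BR = B, leader payoff 8.
- X: BR = B, leader payoff 1.
- Y: BR = M, leader payoff -1.
- Z: BR = B, leader payoff 1.
C's induced payoffs are 8, 1, -1, 1, so C commits to W. Subgame-perfect outcome: (B, W) with payoffs (0, 8).
Under simultaneous play:
Player 1's best replies: W→B; X→B; Y→M; Z→B.
C's best replies: T→Z; M→Y; B→Y.
The unique mutual best reply is (M, Y), giving (8, -1).
C's commitment gain: 8 − -1 = 9.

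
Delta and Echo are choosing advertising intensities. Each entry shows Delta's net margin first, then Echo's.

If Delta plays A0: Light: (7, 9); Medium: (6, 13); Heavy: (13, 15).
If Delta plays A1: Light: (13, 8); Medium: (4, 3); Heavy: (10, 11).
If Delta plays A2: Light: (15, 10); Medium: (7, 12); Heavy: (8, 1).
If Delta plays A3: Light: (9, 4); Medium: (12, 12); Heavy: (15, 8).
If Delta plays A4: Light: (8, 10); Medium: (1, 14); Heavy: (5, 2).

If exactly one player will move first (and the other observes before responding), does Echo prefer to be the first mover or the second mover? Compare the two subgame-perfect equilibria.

If Delta leads: Echo's best replies are A0→Heavy, A1→Heavy, A2→Medium, A3→Medium, A4→Medium; Delta's induced payoffs 13, 10, 7, 12, 1; outcome (A0, Heavy), payoffs (13, 15).
If Echo leads: Delta's best replies are Light→A2, Medium→A3, Heavy→A3; Echo's induced payoffs 10, 12, 8; outcome (A3, Medium), payoffs (12, 12).
Echo gets 12 moving first and 15 moving second, so Echo prefers to move second.

second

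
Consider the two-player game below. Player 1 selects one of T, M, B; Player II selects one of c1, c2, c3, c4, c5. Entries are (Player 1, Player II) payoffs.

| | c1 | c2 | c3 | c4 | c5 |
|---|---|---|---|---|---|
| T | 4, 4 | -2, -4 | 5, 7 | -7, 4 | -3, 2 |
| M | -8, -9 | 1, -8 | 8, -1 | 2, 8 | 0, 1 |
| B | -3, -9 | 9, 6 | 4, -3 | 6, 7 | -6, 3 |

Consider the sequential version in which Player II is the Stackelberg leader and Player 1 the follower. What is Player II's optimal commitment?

c4

Backward induction with Player II moving first.
- c1: Player 1 compares 4, -8, -3 and picks T; Player II would get 4.
- c2: Player 1 compares -2, 1, 9 and picks B; Player II would get 6.
- c3: Player 1 compares 5, 8, 4 and picks M; Player II would get -1.
- c4: Player 1 compares -7, 2, 6 and picks B; Player II would get 7.
- c5: Player 1 compares -3, 0, -6 and picks M; Player II would get 1.
Maximizing over 4, 6, -1, 7, 1, Player II chooses c4. Subgame-perfect outcome: (B, c4) with payoffs (6, 7).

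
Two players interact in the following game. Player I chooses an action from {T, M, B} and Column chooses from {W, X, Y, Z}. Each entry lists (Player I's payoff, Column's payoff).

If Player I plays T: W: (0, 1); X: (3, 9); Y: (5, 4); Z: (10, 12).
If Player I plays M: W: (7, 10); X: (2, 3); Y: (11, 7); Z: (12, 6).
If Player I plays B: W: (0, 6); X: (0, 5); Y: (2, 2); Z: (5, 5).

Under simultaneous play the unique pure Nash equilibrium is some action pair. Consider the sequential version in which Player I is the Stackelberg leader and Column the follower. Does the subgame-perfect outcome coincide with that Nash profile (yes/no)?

no

Solve by backward induction (Player I leads).
- T → Column plays Z (best of 1, 9, 4, 12); Player I gets 10.
- M → Column plays W (best of 10, 3, 7, 6); Player I gets 7.
- B → Column plays W (best of 6, 5, 2, 5); Player I gets 0.
Player I's induced payoffs are 10, 7, 0, so Player I commits to T. Subgame-perfect outcome: (T, Z) with payoffs (10, 12).
Under simultaneous play:
Player I's best replies: W→M; X→T; Y→M; Z→M.
Column's best replies: T→Z; M→W; B→W.
Only (M, W) has each player best-responding; Nash payoffs (7, 10).
Sequential outcome (T, Z) differs from the Nash profile (M, W).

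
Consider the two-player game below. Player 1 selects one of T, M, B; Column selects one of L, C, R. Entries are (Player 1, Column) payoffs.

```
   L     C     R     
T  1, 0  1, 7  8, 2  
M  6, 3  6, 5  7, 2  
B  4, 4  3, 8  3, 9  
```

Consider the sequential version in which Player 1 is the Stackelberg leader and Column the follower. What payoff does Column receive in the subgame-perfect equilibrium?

Backward induction with Player 1 moving first.
- T: Column compares 0, 7, 2 and picks C; Player 1 would get 1.
- M: Column compares 3, 5, 2 and picks C; Player 1 would get 6.
- B: Column compares 4, 8, 9 and picks R; Player 1 would get 3.
Player 1's induced payoffs are 1, 6, 3, so Player 1 commits to M. Subgame-perfect outcome: (M, C) with payoffs (6, 5).

5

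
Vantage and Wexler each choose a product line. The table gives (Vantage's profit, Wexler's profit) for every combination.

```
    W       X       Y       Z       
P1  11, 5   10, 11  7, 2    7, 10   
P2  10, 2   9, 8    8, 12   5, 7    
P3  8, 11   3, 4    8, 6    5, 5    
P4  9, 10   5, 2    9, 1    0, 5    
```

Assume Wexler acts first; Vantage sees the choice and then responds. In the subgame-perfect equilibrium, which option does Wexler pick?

Work backward from Vantage's decision.
- W: BR = P1, leader payoff 5.
- X: BR = P1, leader payoff 11.
- Y: BR = P4, leader payoff 1.
- Z: BR = P1, leader payoff 10.
Wexler's induced payoffs are 5, 11, 1, 10, so Wexler commits to X. Subgame-perfect outcome: (P1, X) with payoffs (10, 11).

X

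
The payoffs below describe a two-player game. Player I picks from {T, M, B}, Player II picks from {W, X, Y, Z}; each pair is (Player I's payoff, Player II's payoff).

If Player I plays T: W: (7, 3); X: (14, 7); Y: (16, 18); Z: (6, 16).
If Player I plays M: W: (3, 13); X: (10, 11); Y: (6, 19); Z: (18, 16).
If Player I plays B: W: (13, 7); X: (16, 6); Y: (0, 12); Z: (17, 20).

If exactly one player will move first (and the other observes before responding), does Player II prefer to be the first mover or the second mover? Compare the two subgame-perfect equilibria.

If Player I leads: Player II's best replies are T→Y, M→Y, B→Z; Player I's induced payoffs 16, 6, 17; outcome (B, Z), payoffs (17, 20).
If Player II leads: Player I's best replies are W→B, X→B, Y→T, Z→M; Player II's induced payoffs 7, 6, 18, 16; outcome (T, Y), payoffs (16, 18).
Player II gets 18 moving first and 20 moving second, so Player II prefers to move second.

second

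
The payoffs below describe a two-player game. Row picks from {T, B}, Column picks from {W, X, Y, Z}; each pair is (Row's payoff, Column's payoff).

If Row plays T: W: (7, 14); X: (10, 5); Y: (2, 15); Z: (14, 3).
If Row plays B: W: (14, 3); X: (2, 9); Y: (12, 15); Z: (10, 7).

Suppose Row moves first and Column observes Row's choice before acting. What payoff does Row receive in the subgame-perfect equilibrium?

12

Column best-responds to each possible Row move:
- T: BR = Y, leader payoff 2.
- B: BR = Y, leader payoff 12.
Maximizing over 2, 12, Row chooses B. Subgame-perfect outcome: (B, Y) with payoffs (12, 15).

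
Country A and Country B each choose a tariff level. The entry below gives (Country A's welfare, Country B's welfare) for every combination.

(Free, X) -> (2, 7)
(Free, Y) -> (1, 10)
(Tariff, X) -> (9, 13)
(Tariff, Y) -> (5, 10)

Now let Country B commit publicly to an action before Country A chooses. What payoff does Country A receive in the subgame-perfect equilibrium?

Work backward from Country A's decision.
- X: Country A compares 2, 9 and picks Tariff; Country B would get 13.
- Y: Country A compares 1, 5 and picks Tariff; Country B would get 10.
Country B's induced payoffs are 13, 10, so Country B commits to X. Subgame-perfect outcome: (Tariff, X) with payoffs (9, 13).

9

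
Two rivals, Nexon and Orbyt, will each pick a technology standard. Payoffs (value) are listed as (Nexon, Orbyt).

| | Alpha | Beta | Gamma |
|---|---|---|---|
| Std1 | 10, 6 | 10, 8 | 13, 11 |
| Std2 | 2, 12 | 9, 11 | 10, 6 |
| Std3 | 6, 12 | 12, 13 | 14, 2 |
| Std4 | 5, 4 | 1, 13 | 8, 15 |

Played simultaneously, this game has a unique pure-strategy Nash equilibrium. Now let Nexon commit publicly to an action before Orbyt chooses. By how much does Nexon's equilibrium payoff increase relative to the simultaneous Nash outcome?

Orbyt best-responds to each possible Nexon move:
- Std1: Orbyt compares 6, 8, 11 and picks Gamma; Nexon would get 13.
- Std2: Orbyt compares 12, 11, 6 and picks Alpha; Nexon would get 2.
- Std3: Orbyt compares 12, 13, 2 and picks Beta; Nexon would get 12.
- Std4: Orbyt compares 4, 13, 15 and picks Gamma; Nexon would get 8.
Among 13, 2, 12, 8, the best is 13 at Std1. Subgame-perfect outcome: (Std1, Gamma) with payoffs (13, 11).
Under simultaneous play:
Nexon's best replies: Alpha→Std1; Beta→Std3; Gamma→Std3.
Orbyt's best replies: Std1→Gamma; Std2→Alpha; Std3→Beta; Std4→Gamma.
Only (Std3, Beta) has each player best-responding; Nash payoffs (12, 13).
Nexon's commitment gain: 13 − 12 = 1.

1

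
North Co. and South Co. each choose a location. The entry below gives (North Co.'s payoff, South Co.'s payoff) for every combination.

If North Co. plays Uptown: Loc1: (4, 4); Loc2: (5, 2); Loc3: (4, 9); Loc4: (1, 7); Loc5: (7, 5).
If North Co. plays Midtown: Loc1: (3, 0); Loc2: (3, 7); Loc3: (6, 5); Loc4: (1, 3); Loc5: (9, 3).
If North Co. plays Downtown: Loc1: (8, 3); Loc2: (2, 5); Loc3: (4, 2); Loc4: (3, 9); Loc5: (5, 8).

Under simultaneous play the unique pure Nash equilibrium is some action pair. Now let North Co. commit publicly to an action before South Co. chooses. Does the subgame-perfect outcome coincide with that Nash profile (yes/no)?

South Co. best-responds to each possible North Co. move:
- Uptown: BR = Loc3, leader payoff 4.
- Midtown: BR = Loc2, leader payoff 3.
- Downtown: BR = Loc4, leader payoff 3.
North Co.'s induced payoffs are 4, 3, 3, so North Co. commits to Uptown. Subgame-perfect outcome: (Uptown, Loc3) with payoffs (4, 9).
For the simultaneous game, intersect best replies.
North Co.'s best replies: Loc1→Downtown; Loc2→Uptown; Loc3→Midtown; Loc4→Downtown; Loc5→Midtown.
South Co.'s best replies: Uptown→Loc3; Midtown→Loc2; Downtown→Loc4.
The unique mutual best reply is (Downtown, Loc4), giving (3, 9).
Sequential outcome (Uptown, Loc3) differs from the Nash profile (Downtown, Loc4).

no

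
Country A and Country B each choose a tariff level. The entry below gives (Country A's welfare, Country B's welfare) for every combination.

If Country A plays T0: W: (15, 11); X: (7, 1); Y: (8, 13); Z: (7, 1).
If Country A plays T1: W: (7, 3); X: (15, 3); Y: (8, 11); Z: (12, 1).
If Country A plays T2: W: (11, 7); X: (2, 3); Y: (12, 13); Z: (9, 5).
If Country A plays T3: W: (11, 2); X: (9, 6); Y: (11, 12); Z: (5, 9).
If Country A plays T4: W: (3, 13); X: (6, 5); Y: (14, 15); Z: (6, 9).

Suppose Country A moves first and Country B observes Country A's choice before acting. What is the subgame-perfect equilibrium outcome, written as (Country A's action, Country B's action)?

Solve by backward induction (Country A leads).
- T0: BR = Y, leader payoff 8.
- T1: BR = Y, leader payoff 8.
- T2: BR = Y, leader payoff 12.
- T3: BR = Y, leader payoff 11.
- T4: BR = Y, leader payoff 14.
Among 8, 8, 12, 11, 14, the best is 14 at T4. Subgame-perfect outcome: (T4, Y) with payoffs (14, 15).

(T4, Y)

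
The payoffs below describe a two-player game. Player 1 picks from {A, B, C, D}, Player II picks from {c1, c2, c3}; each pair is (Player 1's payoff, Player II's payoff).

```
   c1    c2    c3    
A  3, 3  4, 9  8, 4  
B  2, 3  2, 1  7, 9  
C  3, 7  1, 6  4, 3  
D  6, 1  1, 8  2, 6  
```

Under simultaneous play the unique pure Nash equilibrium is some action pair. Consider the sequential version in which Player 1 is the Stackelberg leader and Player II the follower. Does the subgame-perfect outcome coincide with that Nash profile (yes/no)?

no

Solve by backward induction (Player 1 leads).
- A: BR = c2, leader payoff 4.
- B: BR = c3, leader payoff 7.
- C: BR = c1, leader payoff 3.
- D: BR = c2, leader payoff 1.
Among 4, 7, 3, 1, the best is 7 at B. Subgame-perfect outcome: (B, c3) with payoffs (7, 9).
Now find the simultaneous Nash equilibrium.
Player 1's best replies: c1→D; c2→A; c3→A.
Player II's best replies: A→c2; B→c3; C→c1; D→c2.
The unique mutual best reply is (A, c2), giving (4, 9).
Sequential outcome (B, c3) differs from the Nash profile (A, c2).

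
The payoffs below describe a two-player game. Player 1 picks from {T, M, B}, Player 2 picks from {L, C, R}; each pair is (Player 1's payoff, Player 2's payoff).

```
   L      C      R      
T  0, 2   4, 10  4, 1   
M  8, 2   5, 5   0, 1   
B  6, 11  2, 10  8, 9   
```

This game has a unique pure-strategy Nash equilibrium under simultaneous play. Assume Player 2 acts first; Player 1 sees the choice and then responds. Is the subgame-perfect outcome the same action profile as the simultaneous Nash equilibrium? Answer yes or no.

no

Solve by backward induction (Player 2 leads).
- L → Player 1 plays M (best of 0, 8, 6); Player 2 gets 2.
- C → Player 1 plays M (best of 4, 5, 2); Player 2 gets 5.
- R → Player 1 plays B (best of 4, 0, 8); Player 2 gets 9.
Maximizing over 2, 5, 9, Player 2 chooses R. Subgame-perfect outcome: (B, R) with payoffs (8, 9).
Under simultaneous play:
Player 1's best replies: L→M; C→M; R→B.
Player 2's best replies: T→C; M→C; B→L.
Only (M, C) has each player best-responding; Nash payoffs (5, 5).
Sequential outcome (B, R) differs from the Nash profile (M, C).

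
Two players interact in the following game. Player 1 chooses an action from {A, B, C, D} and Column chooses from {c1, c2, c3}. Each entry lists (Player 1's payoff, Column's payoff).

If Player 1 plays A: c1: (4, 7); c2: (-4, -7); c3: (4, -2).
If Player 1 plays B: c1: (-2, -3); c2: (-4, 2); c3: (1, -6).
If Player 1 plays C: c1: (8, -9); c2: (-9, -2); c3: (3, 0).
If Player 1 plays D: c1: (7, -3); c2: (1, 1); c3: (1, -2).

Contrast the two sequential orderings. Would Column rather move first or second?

If Player 1 leads: Column's best replies are A→c1, B→c2, C→c3, D→c2; Player 1's induced payoffs 4, -4, 3, 1; outcome (A, c1), payoffs (4, 7).
If Column leads: Player 1's best replies are c1→C, c2→D, c3→A; Column's induced payoffs -9, 1, -2; outcome (D, c2), payoffs (1, 1).
Column gets 1 moving first and 7 moving second, so Column prefers to move second.

second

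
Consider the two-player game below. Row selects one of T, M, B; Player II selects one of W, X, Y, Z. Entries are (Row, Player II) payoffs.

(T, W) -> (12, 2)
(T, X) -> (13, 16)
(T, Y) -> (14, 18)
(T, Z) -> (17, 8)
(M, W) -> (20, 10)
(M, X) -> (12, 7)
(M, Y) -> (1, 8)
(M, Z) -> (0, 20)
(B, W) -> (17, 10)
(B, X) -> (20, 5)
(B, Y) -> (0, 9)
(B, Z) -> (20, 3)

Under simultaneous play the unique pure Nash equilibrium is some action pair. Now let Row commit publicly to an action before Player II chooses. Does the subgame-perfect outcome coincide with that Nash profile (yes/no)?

Player II best-responds to each possible Row move:
- T → Player II plays Y (best of 2, 16, 18, 8); Row gets 14.
- M → Player II plays Z (best of 10, 7, 8, 20); Row gets 0.
- B → Player II plays W (best of 10, 5, 9, 3); Row gets 17.
Maximizing over 14, 0, 17, Row chooses B. Subgame-perfect outcome: (B, W) with payoffs (17, 10).
For the simultaneous game, intersect best replies.
Row's best replies: W→M; X→B; Y→T; Z→B.
Player II's best replies: T→Y; M→Z; B→W.
Only (T, Y) has each player best-responding; Nash payoffs (14, 18).
Sequential outcome (B, W) differs from the Nash profile (T, Y).

no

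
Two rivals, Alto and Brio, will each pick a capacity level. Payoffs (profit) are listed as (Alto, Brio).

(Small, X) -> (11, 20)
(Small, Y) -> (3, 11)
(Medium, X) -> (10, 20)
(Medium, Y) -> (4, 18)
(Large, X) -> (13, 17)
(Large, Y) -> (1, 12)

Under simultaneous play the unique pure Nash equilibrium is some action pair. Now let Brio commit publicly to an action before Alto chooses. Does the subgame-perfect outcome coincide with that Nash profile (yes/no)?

Solve by backward induction (Brio leads).
- X: Alto compares 11, 10, 13 and picks Large; Brio would get 17.
- Y: Alto compares 3, 4, 1 and picks Medium; Brio would get 18.
Brio's induced payoffs are 17, 18, so Brio commits to Y. Subgame-perfect outcome: (Medium, Y) with payoffs (4, 18).
Under simultaneous play:
Alto's best replies: X→Large; Y→Medium.
Brio's best replies: Small→X; Medium→X; Large→X.
Only (Large, X) has each player best-responding; Nash payoffs (13, 17).
Sequential outcome (Medium, Y) differs from the Nash profile (Large, X).

no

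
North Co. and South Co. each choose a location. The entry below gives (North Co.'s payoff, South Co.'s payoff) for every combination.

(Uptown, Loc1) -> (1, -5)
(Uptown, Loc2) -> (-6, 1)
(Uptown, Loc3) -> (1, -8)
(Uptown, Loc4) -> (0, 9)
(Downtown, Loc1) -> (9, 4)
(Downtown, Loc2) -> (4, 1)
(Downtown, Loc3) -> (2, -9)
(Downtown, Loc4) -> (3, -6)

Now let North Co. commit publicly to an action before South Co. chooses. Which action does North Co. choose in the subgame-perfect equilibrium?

South Co. best-responds to each possible North Co. move:
- Uptown: BR = Loc4, leader payoff 0.
- Downtown: BR = Loc1, leader payoff 9.
Maximizing over 0, 9, North Co. chooses Downtown. Subgame-perfect outcome: (Downtown, Loc1) with payoffs (9, 4).

Downtown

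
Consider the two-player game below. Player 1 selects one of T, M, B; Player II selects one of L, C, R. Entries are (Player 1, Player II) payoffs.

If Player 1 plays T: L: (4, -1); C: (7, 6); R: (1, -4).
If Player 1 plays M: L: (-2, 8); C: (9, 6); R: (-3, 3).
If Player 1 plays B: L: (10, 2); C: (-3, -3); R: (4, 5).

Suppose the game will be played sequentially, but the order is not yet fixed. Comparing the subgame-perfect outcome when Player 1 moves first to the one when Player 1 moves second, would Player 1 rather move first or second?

second

If Player 1 leads: Player II's best replies are T→C, M→L, B→R; Player 1's induced payoffs 7, -2, 4; outcome (T, C), payoffs (7, 6).
If Player II leads: Player 1's best replies are L→B, C→M, R→B; Player II's induced payoffs 2, 6, 5; outcome (M, C), payoffs (9, 6).
Player 1 gets 7 moving first and 9 moving second, so Player 1 prefers to move second.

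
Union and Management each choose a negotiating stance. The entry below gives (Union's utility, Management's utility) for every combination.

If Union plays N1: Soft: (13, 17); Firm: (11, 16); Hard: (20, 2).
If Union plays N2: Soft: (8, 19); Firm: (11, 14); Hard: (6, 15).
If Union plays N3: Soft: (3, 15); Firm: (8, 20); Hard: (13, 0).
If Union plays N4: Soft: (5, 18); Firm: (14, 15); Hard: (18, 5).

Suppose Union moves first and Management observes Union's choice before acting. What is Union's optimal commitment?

N1

Backward induction with Union moving first.
- N1 → Management plays Soft (best of 17, 16, 2); Union gets 13.
- N2 → Management plays Soft (best of 19, 14, 15); Union gets 8.
- N3 → Management plays Firm (best of 15, 20, 0); Union gets 8.
- N4 → Management plays Soft (best of 18, 15, 5); Union gets 5.
Union's induced payoffs are 13, 8, 8, 5, so Union commits to N1. Subgame-perfect outcome: (N1, Soft) with payoffs (13, 17).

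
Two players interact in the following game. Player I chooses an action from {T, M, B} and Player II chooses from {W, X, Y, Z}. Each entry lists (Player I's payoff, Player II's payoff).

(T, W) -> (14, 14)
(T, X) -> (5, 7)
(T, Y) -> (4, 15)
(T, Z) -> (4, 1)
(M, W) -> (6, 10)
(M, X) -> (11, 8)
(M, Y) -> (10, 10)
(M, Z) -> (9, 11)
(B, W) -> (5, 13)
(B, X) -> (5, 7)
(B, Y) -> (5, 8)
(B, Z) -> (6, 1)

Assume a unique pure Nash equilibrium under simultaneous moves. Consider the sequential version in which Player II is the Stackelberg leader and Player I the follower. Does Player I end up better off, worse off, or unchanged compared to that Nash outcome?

Backward induction with Player II moving first.
- W: BR = T, leader payoff 14.
- X: BR = M, leader payoff 8.
- Y: BR = M, leader payoff 10.
- Z: BR = M, leader payoff 11.
Among 14, 8, 10, 11, the best is 14 at W. Subgame-perfect outcome: (T, W) with payoffs (14, 14).
Under simultaneous play:
Player I's best replies: W→T; X→M; Y→M; Z→M.
Player II's best replies: T→Y; M→Z; B→W.
The unique mutual best reply is (M, Z), giving (9, 11).
Player I earns 14 sequentially versus 9 at the Nash outcome: better off.

better off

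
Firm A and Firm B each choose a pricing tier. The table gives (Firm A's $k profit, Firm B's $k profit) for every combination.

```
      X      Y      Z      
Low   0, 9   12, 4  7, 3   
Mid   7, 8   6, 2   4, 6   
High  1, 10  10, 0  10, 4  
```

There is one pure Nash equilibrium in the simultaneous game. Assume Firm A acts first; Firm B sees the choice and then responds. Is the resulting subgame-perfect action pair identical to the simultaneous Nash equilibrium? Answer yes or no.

Solve by backward induction (Firm A leads).
- Low: BR = X, leader payoff 0.
- Mid: BR = X, leader payoff 7.
- High: BR = X, leader payoff 1.
Maximizing over 0, 7, 1, Firm A chooses Mid. Subgame-perfect outcome: (Mid, X) with payoffs (7, 8).
Under simultaneous play:
Firm A's best replies: X→Mid; Y→Low; Z→High.
Firm B's best replies: Low→X; Mid→X; High→X.
The unique mutual best reply is (Mid, X), giving (7, 8).
Sequential outcome (Mid, X) coincides with the Nash profile (Mid, X).

yes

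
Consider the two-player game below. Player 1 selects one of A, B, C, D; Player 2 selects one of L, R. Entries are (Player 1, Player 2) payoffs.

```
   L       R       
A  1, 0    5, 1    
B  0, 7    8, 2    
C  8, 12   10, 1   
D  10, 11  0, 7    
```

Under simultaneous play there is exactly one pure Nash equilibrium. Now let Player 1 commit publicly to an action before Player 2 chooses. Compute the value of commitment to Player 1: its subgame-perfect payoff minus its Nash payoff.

0

Backward induction with Player 1 moving first.
- A: BR = R, leader payoff 5.
- B: BR = L, leader payoff 0.
- C: BR = L, leader payoff 8.
- D: BR = L, leader payoff 10.
Among 5, 0, 8, 10, the best is 10 at D. Subgame-perfect outcome: (D, L) with payoffs (10, 11).
Now find the simultaneous Nash equilibrium.
Player 1's best replies: L→D; R→C.
Player 2's best replies: A→R; B→L; C→L; D→L.
The unique mutual best reply is (D, L), giving (10, 11).
Player 1's commitment gain: 10 − 10 = 0.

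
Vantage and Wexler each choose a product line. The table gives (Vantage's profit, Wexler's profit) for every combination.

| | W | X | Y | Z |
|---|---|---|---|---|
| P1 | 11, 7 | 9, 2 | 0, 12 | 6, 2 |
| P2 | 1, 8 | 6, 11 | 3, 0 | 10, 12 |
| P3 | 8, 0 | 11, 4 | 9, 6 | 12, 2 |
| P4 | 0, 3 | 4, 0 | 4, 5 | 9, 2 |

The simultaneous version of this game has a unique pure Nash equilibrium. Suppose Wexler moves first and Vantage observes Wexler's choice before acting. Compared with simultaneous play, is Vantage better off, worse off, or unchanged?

better off

Work backward from Vantage's decision.
- W → Vantage plays P1 (best of 11, 1, 8, 0); Wexler gets 7.
- X → Vantage plays P3 (best of 9, 6, 11, 4); Wexler gets 4.
- Y → Vantage plays P3 (best of 0, 3, 9, 4); Wexler gets 6.
- Z → Vantage plays P3 (best of 6, 10, 12, 9); Wexler gets 2.
Among 7, 4, 6, 2, the best is 7 at W. Subgame-perfect outcome: (P1, W) with payoffs (11, 7).
Now find the simultaneous Nash equilibrium.
Vantage's best replies: W→P1; X→P3; Y→P3; Z→P3.
Wexler's best replies: P1→Y; P2→Z; P3→Y; P4→Y.
The unique mutual best reply is (P3, Y), giving (9, 6).
Vantage earns 11 sequentially versus 9 at the Nash outcome: better off.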